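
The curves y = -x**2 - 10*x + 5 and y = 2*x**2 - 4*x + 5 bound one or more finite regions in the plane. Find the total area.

4

Set the curves equal: -x**2 - 10*x + 5 = 2*x**2 - 4*x + 5, so -3*x**2 - 6*x = 0, which factors as -3*x*(x + 2) = 0. The curves meet at x = -2, 0.
On [-2, 0], y = -x**2 - 10*x + 5 is on top; that piece has area ∫[-2,0] (-3*x**2 - 6*x) dx = 4.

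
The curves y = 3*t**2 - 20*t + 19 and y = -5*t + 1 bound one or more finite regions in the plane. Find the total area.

1/2

Set the curves equal: 3*t**2 - 20*t + 19 = -5*t + 1, so 3*t**2 - 15*t + 18 = 0, which factors as 3*(t - 3)*(t - 2) = 0. The curves meet at t = 2, 3.
On [2, 3], y = -5*t + 1 is on top; that piece has area ∫[2,3] (-(3*t**2 - 15*t + 18)) dt = 1/2.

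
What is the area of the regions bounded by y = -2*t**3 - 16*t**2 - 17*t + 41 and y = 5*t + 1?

Set the curves equal: -2*t**3 - 16*t**2 - 17*t + 41 = 5*t + 1, so -2*t**3 - 16*t**2 - 22*t + 40 = 0, which factors as -2*(t - 1)*(t + 4)*(t + 5) = 0. The curves meet at t = -5, -4, 1.
On [-5, -4], y = 5*t + 1 is on top; that piece has area ∫[-5,-4] (-(-2*t**3 - 16*t**2 - 22*t + 40)) dt = 11/6.
On [-4, 1], y = -2*t**3 - 16*t**2 - 17*t + 41 is on top; that piece has area ∫[-4,1] (-2*t**3 - 16*t**2 - 22*t + 40) dt = 875/6.
Total enclosed area = 11/6 + 875/6 = 443/3.

443/3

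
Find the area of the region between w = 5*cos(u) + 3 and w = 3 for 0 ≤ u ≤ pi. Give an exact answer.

10

The difference (5*cos(u) + 3) - (3) = 5*cos(u) changes sign at u = pi/2 inside [0, pi], so split the integral there.
∫[0,pi/2] (5*cos(u)) du = 5.
∫[pi/2,pi] (5*cos(u)) du = -5; the area of that piece is 5.
Total area = 5 + 5 = 10.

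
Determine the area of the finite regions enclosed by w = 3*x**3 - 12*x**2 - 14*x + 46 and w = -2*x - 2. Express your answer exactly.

148

Set the curves equal: 3*x**3 - 12*x**2 - 14*x + 46 = -2*x - 2, so 3*x**3 - 12*x**2 - 12*x + 48 = 0, which factors as 3*(x - 4)*(x - 2)*(x + 2) = 0. The curves meet at x = -2, 2, 4.
On [-2, 2], w = 3*x**3 - 12*x**2 - 14*x + 46 is on top; that piece has area ∫[-2,2] (3*x**3 - 12*x**2 - 12*x + 48) dx = 128.
On [2, 4], w = -2*x - 2 is on top; that piece has area ∫[2,4] (-(3*x**3 - 12*x**2 - 12*x + 48)) dx = 20.
Total enclosed area = 128 + 20 = 148.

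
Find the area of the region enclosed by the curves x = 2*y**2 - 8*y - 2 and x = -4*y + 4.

64/3

Both boundary curves give x as a function of y, so integrate with respect to y. Setting them equal: 2*y**2 - 4*y - 6 = 0, i.e. 2*(y - 3)*(y + 1) = 0, so they meet at y = -1, 3.
For y in [-1, 3], x = 2*y**2 - 8*y - 2 is on the left; area = ∫[-1,3] (-(2*y**2 - 4*y - 6)) dy = 64/3.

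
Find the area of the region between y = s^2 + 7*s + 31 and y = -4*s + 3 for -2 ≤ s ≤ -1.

On [-2, -1], (s^2 + 7*s + 31) - (-4*s + 3) = s^2 + 11*s + 28 is ≥ 0 throughout, so the area is a single integral of |s^2 + 11*s + 28|.
∫[-2,-1] (s^2 + 11*s + 28) ds = 83/6.

83/6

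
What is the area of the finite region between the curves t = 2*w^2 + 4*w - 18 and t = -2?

72

Both boundary curves give t as a function of w, so integrate with respect to w. Setting them equal: 2*w^2 + 4*w - 16 = 0, i.e. 2*(w - 2)*(w + 4) = 0, so they meet at w = -4, 2.
For w in [-4, 2], t = 2*w^2 + 4*w - 18 is on the left; area = ∫[-4,2] (-(2*w^2 + 4*w - 16)) dw = 72.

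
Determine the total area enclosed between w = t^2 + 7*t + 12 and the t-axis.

The curve meets the t-axis where t^2 + 7*t + 12 = 0, i.e. (t + 3)*(t + 4) = 0, at t = -4, -3.
On [-4, -3] the curve lies below the axis; ∫[-4,-3] (t^2 + 7*t + 12) dt = -1/6, giving area 1/6.

1/6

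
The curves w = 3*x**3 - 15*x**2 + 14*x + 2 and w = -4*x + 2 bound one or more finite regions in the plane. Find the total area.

37/4

Set the curves equal: 3*x**3 - 15*x**2 + 14*x + 2 = -4*x + 2, so 3*x**3 - 15*x**2 + 18*x = 0, which factors as 3*x*(x - 3)*(x - 2) = 0. The curves meet at x = 0, 2, 3.
On [0, 2], w = 3*x**3 - 15*x**2 + 14*x + 2 is on top; that piece has area ∫[0,2] (3*x**3 - 15*x**2 + 18*x) dx = 8.
On [2, 3], w = -4*x + 2 is on top; that piece has area ∫[2,3] (-(3*x**3 - 15*x**2 + 18*x)) dx = 5/4.
Total enclosed area = 8 + 5/4 = 37/4.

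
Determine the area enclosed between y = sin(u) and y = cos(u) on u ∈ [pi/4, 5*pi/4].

2*sqrt(2)

On [pi/4, 5*pi/4], (sin(u)) - (cos(u)) = sin(u) - cos(u) is ≥ 0 throughout, so the area is a single integral of |sin(u) - cos(u)|.
∫[pi/4,5*pi/4] (sin(u) - cos(u)) du = 2*sqrt(2).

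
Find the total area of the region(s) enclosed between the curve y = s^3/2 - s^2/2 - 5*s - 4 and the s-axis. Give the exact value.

The curve meets the s-axis where s^3/2 - s^2/2 - 5*s - 4 = 0, i.e. (s - 4)*(s + 1)*(s + 2)/2 = 0, at s = -2, -1, 4.
On [-2, -1] the curve lies above the axis; ∫[-2,-1] (s^3/2 - s^2/2 - 5*s - 4) ds = 11/24, giving area 11/24.
On [-1, 4] the curve lies below the axis; ∫[-1,4] (s^3/2 - s^2/2 - 5*s - 4) ds = -875/24, giving area 875/24.
Total area = 11/24 + 875/24 = 443/12.

443/12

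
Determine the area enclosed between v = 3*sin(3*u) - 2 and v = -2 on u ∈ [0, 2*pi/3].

The difference (3*sin(3*u) - 2) - (-2) = 3*sin(3*u) changes sign at u = pi/3 inside [0, 2*pi/3], so split the integral there.
∫[0,pi/3] (3*sin(3*u)) du = 2.
∫[pi/3,2*pi/3] (3*sin(3*u)) du = -2; the area of that piece is 2.
Total area = 2 + 2 = 4.

4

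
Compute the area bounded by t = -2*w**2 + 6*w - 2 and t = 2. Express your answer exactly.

Both boundary curves give t as a function of w, so integrate with respect to w. Setting them equal: -2*w**2 + 6*w - 4 = 0, i.e. -2*(w - 2)*(w - 1) = 0, so they meet at w = 1, 2.
For w in [1, 2], t = -2*w**2 + 6*w - 2 is on the right; area = ∫[1,2] (-2*w**2 + 6*w - 4) dw = 1/3.

1/3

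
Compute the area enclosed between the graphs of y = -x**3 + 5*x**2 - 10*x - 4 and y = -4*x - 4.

Set the curves equal: -x**3 + 5*x**2 - 10*x - 4 = -4*x - 4, so -x**3 + 5*x**2 - 6*x = 0, which factors as -x*(x - 3)*(x - 2) = 0. The curves meet at x = 0, 2, 3.
On [0, 2], y = -4*x - 4 is on top; that piece has area ∫[0,2] (-(-x**3 + 5*x**2 - 6*x)) dx = 8/3.
On [2, 3], y = -x**3 + 5*x**2 - 10*x - 4 is on top; that piece has area ∫[2,3] (-x**3 + 5*x**2 - 6*x) dx = 5/12.
Total enclosed area = 8/3 + 5/12 = 37/12.

37/12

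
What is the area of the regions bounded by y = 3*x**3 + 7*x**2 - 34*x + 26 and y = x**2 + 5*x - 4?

Set the curves equal: 3*x**3 + 7*x**2 - 34*x + 26 = x**2 + 5*x - 4, so 3*x**3 + 6*x**2 - 39*x + 30 = 0, which factors as 3*(x - 2)*(x - 1)*(x + 5) = 0. The curves meet at x = -5, 1, 2.
On [-5, 1], y = 3*x**3 + 7*x**2 - 34*x + 26 is on top; that piece has area ∫[-5,1] (3*x**3 + 6*x**2 - 39*x + 30) dx = 432.
On [1, 2], y = x**2 + 5*x - 4 is on top; that piece has area ∫[1,2] (-(3*x**3 + 6*x**2 - 39*x + 30)) dx = 13/4.
Total enclosed area = 432 + 13/4 = 1741/4.

1741/4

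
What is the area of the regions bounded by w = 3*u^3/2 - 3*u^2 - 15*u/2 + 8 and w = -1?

Set the curves equal: 3*u^3/2 - 3*u^2 - 15*u/2 + 8 = -1, so 3*u^3/2 - 3*u^2 - 15*u/2 + 9 = 0, which factors as 3*(u - 3)*(u - 1)*(u + 2)/2 = 0. The curves meet at u = -2, 1, 3.
On [-2, 1], w = 3*u^3/2 - 3*u^2 - 15*u/2 + 8 is on top; that piece has area ∫[-2,1] (3*u^3/2 - 3*u^2 - 15*u/2 + 9) du = 189/8.
On [1, 3], w = -1 is on top; that piece has area ∫[1,3] (-(3*u^3/2 - 3*u^2 - 15*u/2 + 9)) du = 8.
Total enclosed area = 189/8 + 8 = 253/8.

253/8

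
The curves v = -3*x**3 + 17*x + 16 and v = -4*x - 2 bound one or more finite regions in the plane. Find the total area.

393/4

Set the curves equal: -3*x**3 + 17*x + 16 = -4*x - 2, so -3*x**3 + 21*x + 18 = 0, which factors as -3*(x - 3)*(x + 1)*(x + 2) = 0. The curves meet at x = -2, -1, 3.
On [-2, -1], v = -4*x - 2 is on top; that piece has area ∫[-2,-1] (-(-3*x**3 + 21*x + 18)) dx = 9/4.
On [-1, 3], v = -3*x**3 + 17*x + 16 is on top; that piece has area ∫[-1,3] (-3*x**3 + 21*x + 18) dx = 96.
Total enclosed area = 9/4 + 96 = 393/4.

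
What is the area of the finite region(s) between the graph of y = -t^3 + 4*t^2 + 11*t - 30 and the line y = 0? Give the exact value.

The curve meets the t-axis where -t^3 + 4*t^2 + 11*t - 30 = 0, i.e. -(t - 5)*(t - 2)*(t + 3) = 0, at t = -3, 2, 5.
On [-3, 2] the curve lies below the axis; ∫[-3,2] (-t^3 + 4*t^2 + 11*t - 30) dt = -1375/12, giving area 1375/12.
On [2, 5] the curve lies above the axis; ∫[2,5] (-t^3 + 4*t^2 + 11*t - 30) dt = 117/4, giving area 117/4.
Total area = 1375/12 + 117/4 = 863/6.

863/6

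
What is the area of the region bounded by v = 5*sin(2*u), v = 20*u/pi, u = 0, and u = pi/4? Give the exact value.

On [0, pi/4], (5*sin(2*u)) - (20*u/pi) = -20*u/pi + 5*sin(2*u) is ≥ 0 throughout, so the area is a single integral of |-20*u/pi + 5*sin(2*u)|.
∫[0,pi/4] (-20*u/pi + 5*sin(2*u)) du = 5/2 - 5*pi/8.

5/2 - 5*pi/8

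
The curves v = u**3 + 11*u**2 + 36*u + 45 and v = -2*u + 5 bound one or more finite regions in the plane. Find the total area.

37/12

Set the curves equal: u**3 + 11*u**2 + 36*u + 45 = -2*u + 5, so u**3 + 11*u**2 + 38*u + 40 = 0, which factors as (u + 2)*(u + 4)*(u + 5) = 0. The curves meet at u = -5, -4, -2.
On [-5, -4], v = u**3 + 11*u**2 + 36*u + 45 is on top; that piece has area ∫[-5,-4] (u**3 + 11*u**2 + 38*u + 40) du = 5/12.
On [-4, -2], v = -2*u + 5 is on top; that piece has area ∫[-4,-2] (-(u**3 + 11*u**2 + 38*u + 40)) du = 8/3.
Total enclosed area = 5/12 + 8/3 = 37/12.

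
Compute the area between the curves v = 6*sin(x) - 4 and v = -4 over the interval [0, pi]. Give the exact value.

On [0, pi], (6*sin(x) - 4) - (-4) = 6*sin(x) is ≥ 0 throughout, so the area is a single integral of |6*sin(x)|.
∫[0,pi] (6*sin(x)) dx = 12.

12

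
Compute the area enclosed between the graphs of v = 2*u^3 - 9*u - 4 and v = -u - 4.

16

Set the curves equal: 2*u^3 - 9*u - 4 = -u - 4, so 2*u^3 - 8*u = 0, which factors as 2*u*(u - 2)*(u + 2) = 0. The curves meet at u = -2, 0, 2.
On [-2, 0], v = 2*u^3 - 9*u - 4 is on top; that piece has area ∫[-2,0] (2*u^3 - 8*u) du = 8.
On [0, 2], v = -u - 4 is on top; that piece has area ∫[0,2] (-(2*u^3 - 8*u)) du = 8.
Total enclosed area = 8 + 8 = 16.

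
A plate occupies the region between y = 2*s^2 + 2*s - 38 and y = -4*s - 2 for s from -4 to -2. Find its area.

212/3

On [-4, -2], (2*s^2 + 2*s - 38) - (-4*s - 2) = 2*s^2 + 6*s - 36 is ≤ 0 throughout, so the area is a single integral of |2*s^2 + 6*s - 36|.
∫[-4,-2] (2*s^2 + 6*s - 36) ds = -212/3; the area of that piece is 212/3.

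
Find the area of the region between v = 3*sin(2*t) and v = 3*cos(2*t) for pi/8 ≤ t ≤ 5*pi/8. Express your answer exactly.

3*sqrt(2)

On [pi/8, 5*pi/8], (3*sin(2*t)) - (3*cos(2*t)) = 3*sin(2*t) - 3*cos(2*t) is ≥ 0 throughout, so the area is a single integral of |3*sin(2*t) - 3*cos(2*t)|.
∫[pi/8,5*pi/8] (3*sin(2*t) - 3*cos(2*t)) dt = 3*sqrt(2).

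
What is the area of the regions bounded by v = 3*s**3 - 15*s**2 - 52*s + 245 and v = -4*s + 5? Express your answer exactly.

Set the curves equal: 3*s**3 - 15*s**2 - 52*s + 245 = -4*s + 5, so 3*s**3 - 15*s**2 - 48*s + 240 = 0, which factors as 3*(s - 5)*(s - 4)*(s + 4) = 0. The curves meet at s = -4, 4, 5.
On [-4, 4], v = 3*s**3 - 15*s**2 - 52*s + 245 is on top; that piece has area ∫[-4,4] (3*s**3 - 15*s**2 - 48*s + 240) ds = 1280.
On [4, 5], v = -4*s + 5 is on top; that piece has area ∫[4,5] (-(3*s**3 - 15*s**2 - 48*s + 240)) ds = 17/4.
Total enclosed area = 1280 + 17/4 = 5137/4.

5137/4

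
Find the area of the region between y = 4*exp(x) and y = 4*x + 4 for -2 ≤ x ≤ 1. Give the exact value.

On [-2, 1], (4*exp(x)) - (4*x + 4) = -4*x + 4*exp(x) - 4 is ≥ 0 throughout, so the area is a single integral of |-4*x + 4*exp(x) - 4|.
∫[-2,1] (-4*x + 4*exp(x) - 4) dx = -6 - 4*exp(-2) + 4*exp(1).

-6 - 4*exp(-2) + 4*exp(1)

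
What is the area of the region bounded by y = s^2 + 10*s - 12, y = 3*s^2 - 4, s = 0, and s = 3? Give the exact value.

31/3

The difference (s^2 + 10*s - 12) - (3*s^2 - 4) = -2*s^2 + 10*s - 8 changes sign at s = 1 inside [0, 3], so split the integral there.
∫[0,1] (-2*s^2 + 10*s - 8) ds = -11/3; the area of that piece is 11/3.
∫[1,3] (-2*s^2 + 10*s - 8) ds = 20/3.
Total area = 11/3 + 20/3 = 31/3.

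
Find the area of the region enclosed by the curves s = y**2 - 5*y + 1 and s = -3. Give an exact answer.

9/2

Both boundary curves give s as a function of y, so integrate with respect to y. Setting them equal: y**2 - 5*y + 4 = 0, i.e. (y - 4)*(y - 1) = 0, so they meet at y = 1, 4.
For y in [1, 4], s = y**2 - 5*y + 1 is on the left; area = ∫[1,4] (-(y**2 - 5*y + 4)) dy = 9/2.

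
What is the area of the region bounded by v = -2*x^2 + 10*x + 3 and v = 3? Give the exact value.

Set the curves equal: -2*x^2 + 10*x + 3 = 3, so -2*x^2 + 10*x = 0, which factors as -2*x*(x - 5) = 0. The curves meet at x = 0, 5.
On [0, 5], v = -2*x^2 + 10*x + 3 is on top; that piece has area ∫[0,5] (-2*x^2 + 10*x) dx = 125/3.

125/3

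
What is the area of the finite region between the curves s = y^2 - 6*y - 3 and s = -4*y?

32/3

Both boundary curves give s as a function of y, so integrate with respect to y. Setting them equal: y^2 - 2*y - 3 = 0, i.e. (y - 3)*(y + 1) = 0, so they meet at y = -1, 3.
For y in [-1, 3], s = y^2 - 6*y - 3 is on the left; area = ∫[-1,3] (-(y^2 - 2*y - 3)) dy = 32/3.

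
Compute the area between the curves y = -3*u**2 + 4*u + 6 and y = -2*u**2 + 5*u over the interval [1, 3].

The difference (-3*u**2 + 4*u + 6) - (-2*u**2 + 5*u) = -u**2 - u + 6 changes sign at u = 2 inside [1, 3], so split the integral there.
∫[1,2] (-u**2 - u + 6) du = 13/6.
∫[2,3] (-u**2 - u + 6) du = -17/6; the area of that piece is 17/6.
Total area = 13/6 + 17/6 = 5.

5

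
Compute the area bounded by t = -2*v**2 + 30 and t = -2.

512/3

Both boundary curves give t as a function of v, so integrate with respect to v. Setting them equal: -2*v**2 + 32 = 0, i.e. -2*(v - 4)*(v + 4) = 0, so they meet at v = -4, 4.
For v in [-4, 4], t = -2*v**2 + 30 is on the right; area = ∫[-4,4] (-2*v**2 + 32) dv = 512/3.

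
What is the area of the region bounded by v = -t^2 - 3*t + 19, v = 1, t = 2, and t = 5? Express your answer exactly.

The difference (-t^2 - 3*t + 19) - (1) = -t^2 - 3*t + 18 changes sign at t = 3 inside [2, 5], so split the integral there.
∫[2,3] (-t^2 - 3*t + 18) dt = 25/6.
∫[3,5] (-t^2 - 3*t + 18) dt = -62/3; the area of that piece is 62/3.
Total area = 25/6 + 62/3 = 149/6.

149/6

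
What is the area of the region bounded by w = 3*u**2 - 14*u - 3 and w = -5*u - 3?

Set the curves equal: 3*u**2 - 14*u - 3 = -5*u - 3, so 3*u**2 - 9*u = 0, which factors as 3*u*(u - 3) = 0. The curves meet at u = 0, 3.
On [0, 3], w = -5*u - 3 is on top; that piece has area ∫[0,3] (-(3*u**2 - 9*u)) du = 27/2.

27/2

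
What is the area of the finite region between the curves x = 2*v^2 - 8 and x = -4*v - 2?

64/3

Both boundary curves give x as a function of v, so integrate with respect to v. Setting them equal: 2*v^2 + 4*v - 6 = 0, i.e. 2*(v - 1)*(v + 3) = 0, so they meet at v = -3, 1.
For v in [-3, 1], x = 2*v^2 - 8 is on the left; area = ∫[-3,1] (-(2*v^2 + 4*v - 6)) dv = 64/3.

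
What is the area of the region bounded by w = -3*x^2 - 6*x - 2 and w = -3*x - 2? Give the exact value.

Set the curves equal: -3*x^2 - 6*x - 2 = -3*x - 2, so -3*x^2 - 3*x = 0, which factors as -3*x*(x + 1) = 0. The curves meet at x = -1, 0.
On [-1, 0], w = -3*x^2 - 6*x - 2 is on top; that piece has area ∫[-1,0] (-3*x^2 - 3*x) dx = 1/2.

1/2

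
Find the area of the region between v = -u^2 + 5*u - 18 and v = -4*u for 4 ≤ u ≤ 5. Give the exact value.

13/6

On [4, 5], (-u^2 + 5*u - 18) - (-4*u) = -u^2 + 9*u - 18 is ≥ 0 throughout, so the area is a single integral of |-u^2 + 9*u - 18|.
∫[4,5] (-u^2 + 9*u - 18) du = 13/6.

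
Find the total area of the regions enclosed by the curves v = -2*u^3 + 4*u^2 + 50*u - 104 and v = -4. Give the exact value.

2459/3

Set the curves equal: -2*u^3 + 4*u^2 + 50*u - 104 = -4, so -2*u^3 + 4*u^2 + 50*u - 100 = 0, which factors as -2*(u - 5)*(u - 2)*(u + 5) = 0. The curves meet at u = -5, 2, 5.
On [-5, 2], v = -4 is on top; that piece has area ∫[-5,2] (-(-2*u^3 + 4*u^2 + 50*u - 100)) du = 4459/6.
On [2, 5], v = -2*u^3 + 4*u^2 + 50*u - 104 is on top; that piece has area ∫[2,5] (-2*u^3 + 4*u^2 + 50*u - 100) du = 153/2.
Total enclosed area = 4459/6 + 153/2 = 2459/3.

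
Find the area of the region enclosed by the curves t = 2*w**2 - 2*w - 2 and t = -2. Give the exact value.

Both boundary curves give t as a function of w, so integrate with respect to w. Setting them equal: 2*w**2 - 2*w = 0, i.e. 2*w*(w - 1) = 0, so they meet at w = 0, 1.
For w in [0, 1], t = 2*w**2 - 2*w - 2 is on the left; area = ∫[0,1] (-(2*w**2 - 2*w)) dw = 1/3.

1/3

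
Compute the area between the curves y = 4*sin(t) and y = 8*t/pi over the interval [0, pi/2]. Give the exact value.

4 - pi

On [0, pi/2], (4*sin(t)) - (8*t/pi) = -8*t/pi + 4*sin(t) is ≥ 0 throughout, so the area is a single integral of |-8*t/pi + 4*sin(t)|.
∫[0,pi/2] (-8*t/pi + 4*sin(t)) dt = 4 - pi.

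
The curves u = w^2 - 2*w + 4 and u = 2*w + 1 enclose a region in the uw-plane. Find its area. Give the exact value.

4/3

Both boundary curves give u as a function of w, so integrate with respect to w. Setting them equal: w^2 - 4*w + 3 = 0, i.e. (w - 3)*(w - 1) = 0, so they meet at w = 1, 3.
For w in [1, 3], u = w^2 - 2*w + 4 is on the left; area = ∫[1,3] (-(w^2 - 4*w + 3)) dw = 4/3.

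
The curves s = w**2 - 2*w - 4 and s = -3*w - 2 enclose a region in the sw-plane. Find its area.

9/2

Both boundary curves give s as a function of w, so integrate with respect to w. Setting them equal: w**2 + w - 2 = 0, i.e. (w - 1)*(w + 2) = 0, so they meet at w = -2, 1.
For w in [-2, 1], s = w**2 - 2*w - 4 is on the left; area = ∫[-2,1] (-(w**2 + w - 2)) dw = 9/2.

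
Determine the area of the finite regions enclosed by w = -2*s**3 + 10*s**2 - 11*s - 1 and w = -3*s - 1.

71/3

Set the curves equal: -2*s**3 + 10*s**2 - 11*s - 1 = -3*s - 1, so -2*s**3 + 10*s**2 - 8*s = 0, which factors as -2*s*(s - 4)*(s - 1) = 0. The curves meet at s = 0, 1, 4.
On [0, 1], w = -3*s - 1 is on top; that piece has area ∫[0,1] (-(-2*s**3 + 10*s**2 - 8*s)) ds = 7/6.
On [1, 4], w = -2*s**3 + 10*s**2 - 11*s - 1 is on top; that piece has area ∫[1,4] (-2*s**3 + 10*s**2 - 8*s) ds = 45/2.
Total enclosed area = 7/6 + 45/2 = 71/3.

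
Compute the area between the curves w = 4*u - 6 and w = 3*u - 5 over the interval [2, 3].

On [2, 3], (4*u - 6) - (3*u - 5) = u - 1 is ≥ 0 throughout, so the area is a single integral of |u - 1|.
∫[2,3] (u - 1) du = 3/2.

3/2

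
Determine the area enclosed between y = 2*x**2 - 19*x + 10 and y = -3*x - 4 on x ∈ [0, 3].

The difference (2*x**2 - 19*x + 10) - (-3*x - 4) = 2*x**2 - 16*x + 14 changes sign at x = 1 inside [0, 3], so split the integral there.
∫[0,1] (2*x**2 - 16*x + 14) dx = 20/3.
∫[1,3] (2*x**2 - 16*x + 14) dx = -56/3; the area of that piece is 56/3.
Total area = 20/3 + 56/3 = 76/3.

76/3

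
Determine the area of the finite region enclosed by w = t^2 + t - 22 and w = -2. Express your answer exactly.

Set the curves equal: t^2 + t - 22 = -2, so t^2 + t - 20 = 0, which factors as (t - 4)*(t + 5) = 0. The curves meet at t = -5, 4.
On [-5, 4], w = -2 is on top; that piece has area ∫[-5,4] (-(t^2 + t - 20)) dt = 243/2.

243/2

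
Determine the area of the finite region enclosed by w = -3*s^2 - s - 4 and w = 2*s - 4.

Set the curves equal: -3*s^2 - s - 4 = 2*s - 4, so -3*s^2 - 3*s = 0, which factors as -3*s*(s + 1) = 0. The curves meet at s = -1, 0.
On [-1, 0], w = -3*s^2 - s - 4 is on top; that piece has area ∫[-1,0] (-3*s^2 - 3*s) ds = 1/2.

1/2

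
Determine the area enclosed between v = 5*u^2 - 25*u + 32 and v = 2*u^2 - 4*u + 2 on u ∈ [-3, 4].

The difference (5*u^2 - 25*u + 32) - (2*u^2 - 4*u + 2) = 3*u^2 - 21*u + 30 changes sign at u = 2 inside [-3, 4], so split the integral there.
∫[-3,2] (3*u^2 - 21*u + 30) du = 475/2.
∫[2,4] (3*u^2 - 21*u + 30) du = -10; the area of that piece is 10.
Total area = 475/2 + 10 = 495/2.

495/2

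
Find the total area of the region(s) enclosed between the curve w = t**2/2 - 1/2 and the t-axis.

The curve meets the t-axis where t**2/2 - 1/2 = 0, i.e. (t - 1)*(t + 1)/2 = 0, at t = -1, 1.
On [-1, 1] the curve lies below the axis; ∫[-1,1] (t**2/2 - 1/2) dt = -2/3, giving area 2/3.

2/3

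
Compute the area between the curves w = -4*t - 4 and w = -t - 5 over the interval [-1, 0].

On [-1, 0], (-4*t - 4) - (-t - 5) = -3*t + 1 is ≥ 0 throughout, so the area is a single integral of |-3*t + 1|.
∫[-1,0] (-3*t + 1) dt = 5/2.

5/2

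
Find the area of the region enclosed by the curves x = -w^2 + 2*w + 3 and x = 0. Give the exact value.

Both boundary curves give x as a function of w, so integrate with respect to w. Setting them equal: -w^2 + 2*w + 3 = 0, i.e. -(w - 3)*(w + 1) = 0, so they meet at w = -1, 3.
For w in [-1, 3], x = -w^2 + 2*w + 3 is on the right; area = ∫[-1,3] (-w^2 + 2*w + 3) dw = 32/3.

32/3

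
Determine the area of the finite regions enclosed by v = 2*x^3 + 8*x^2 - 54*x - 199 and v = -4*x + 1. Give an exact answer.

4019/3

Set the curves equal: 2*x^3 + 8*x^2 - 54*x - 199 = -4*x + 1, so 2*x^3 + 8*x^2 - 50*x - 200 = 0, which factors as 2*(x - 5)*(x + 4)*(x + 5) = 0. The curves meet at x = -5, -4, 5.
On [-5, -4], v = 2*x^3 + 8*x^2 - 54*x - 199 is on top; that piece has area ∫[-5,-4] (2*x^3 + 8*x^2 - 50*x - 200) dx = 19/6.
On [-4, 5], v = -4*x + 1 is on top; that piece has area ∫[-4,5] (-(2*x^3 + 8*x^2 - 50*x - 200)) dx = 2673/2.
Total enclosed area = 19/6 + 2673/2 = 4019/3.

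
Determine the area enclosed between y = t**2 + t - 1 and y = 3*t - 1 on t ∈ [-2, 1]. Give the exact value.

The difference (t**2 + t - 1) - (3*t - 1) = t**2 - 2*t changes sign at t = 0 inside [-2, 1], so split the integral there.
∫[-2,0] (t**2 - 2*t) dt = 20/3.
∫[0,1] (t**2 - 2*t) dt = -2/3; the area of that piece is 2/3.
Total area = 20/3 + 2/3 = 22/3.

22/3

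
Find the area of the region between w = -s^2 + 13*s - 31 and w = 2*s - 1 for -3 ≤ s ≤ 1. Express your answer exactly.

On [-3, 1], (-s^2 + 13*s - 31) - (2*s - 1) = -s^2 + 11*s - 30 is ≤ 0 throughout, so the area is a single integral of |-s^2 + 11*s - 30|.
∫[-3,1] (-s^2 + 11*s - 30) ds = -520/3; the area of that piece is 520/3.

520/3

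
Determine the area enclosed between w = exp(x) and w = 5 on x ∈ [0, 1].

On [0, 1], (exp(x)) - (5) = exp(x) - 5 is ≤ 0 throughout, so the area is a single integral of |exp(x) - 5|.
∫[0,1] (exp(x) - 5) dx = -6 + exp(1); the area of that piece is 6 - exp(1).

6 - exp(1)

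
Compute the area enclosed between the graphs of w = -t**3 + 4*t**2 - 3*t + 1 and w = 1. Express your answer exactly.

37/12

Set the curves equal: -t**3 + 4*t**2 - 3*t + 1 = 1, so -t**3 + 4*t**2 - 3*t = 0, which factors as -t*(t - 3)*(t - 1) = 0. The curves meet at t = 0, 1, 3.
On [0, 1], w = 1 is on top; that piece has area ∫[0,1] (-(-t**3 + 4*t**2 - 3*t)) dt = 5/12.
On [1, 3], w = -t**3 + 4*t**2 - 3*t + 1 is on top; that piece has area ∫[1,3] (-t**3 + 4*t**2 - 3*t) dt = 8/3.
Total enclosed area = 5/12 + 8/3 = 37/12.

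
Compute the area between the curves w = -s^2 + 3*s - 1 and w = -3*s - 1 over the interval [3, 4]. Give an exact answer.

26/3

On [3, 4], (-s^2 + 3*s - 1) - (-3*s - 1) = -s^2 + 6*s is ≥ 0 throughout, so the area is a single integral of |-s^2 + 6*s|.
∫[3,4] (-s^2 + 6*s) ds = 26/3.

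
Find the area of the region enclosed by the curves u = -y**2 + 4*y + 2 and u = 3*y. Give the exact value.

9/2

Both boundary curves give u as a function of y, so integrate with respect to y. Setting them equal: -y**2 + y + 2 = 0, i.e. -(y - 2)*(y + 1) = 0, so they meet at y = -1, 2.
For y in [-1, 2], u = -y**2 + 4*y + 2 is on the right; area = ∫[-1,2] (-y**2 + y + 2) dy = 9/2.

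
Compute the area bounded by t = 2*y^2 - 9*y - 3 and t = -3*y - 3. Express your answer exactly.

9

Both boundary curves give t as a function of y, so integrate with respect to y. Setting them equal: 2*y^2 - 6*y = 0, i.e. 2*y*(y - 3) = 0, so they meet at y = 0, 3.
For y in [0, 3], t = 2*y^2 - 9*y - 3 is on the left; area = ∫[0,3] (-(2*y^2 - 6*y)) dy = 9.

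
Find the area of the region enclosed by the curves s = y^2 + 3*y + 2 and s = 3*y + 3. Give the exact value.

Both boundary curves give s as a function of y, so integrate with respect to y. Setting them equal: y^2 - 1 = 0, i.e. (y - 1)*(y + 1) = 0, so they meet at y = -1, 1.
For y in [-1, 1], s = y^2 + 3*y + 2 is on the left; area = ∫[-1,1] (-(y^2 - 1)) dy = 4/3.

4/3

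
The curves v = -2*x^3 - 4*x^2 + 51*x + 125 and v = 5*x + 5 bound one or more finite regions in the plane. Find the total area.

Set the curves equal: -2*x^3 - 4*x^2 + 51*x + 125 = 5*x + 5, so -2*x^3 - 4*x^2 + 46*x + 120 = 0, which factors as -2*(x - 5)*(x + 3)*(x + 4) = 0. The curves meet at x = -4, -3, 5.
On [-4, -3], v = 5*x + 5 is on top; that piece has area ∫[-4,-3] (-(-2*x^3 - 4*x^2 + 46*x + 120)) dx = 17/6.
On [-3, 5], v = -2*x^3 - 4*x^2 + 51*x + 125 is on top; that piece has area ∫[-3,5] (-2*x^3 - 4*x^2 + 46*x + 120) dx = 2560/3.
Total enclosed area = 17/6 + 2560/3 = 5137/6.

5137/6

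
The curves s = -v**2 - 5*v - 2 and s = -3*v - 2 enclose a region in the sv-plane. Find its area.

Both boundary curves give s as a function of v, so integrate with respect to v. Setting them equal: -v**2 - 2*v = 0, i.e. -v*(v + 2) = 0, so they meet at v = -2, 0.
For v in [-2, 0], s = -v**2 - 5*v - 2 is on the right; area = ∫[-2,0] (-v**2 - 2*v) dv = 4/3.

4/3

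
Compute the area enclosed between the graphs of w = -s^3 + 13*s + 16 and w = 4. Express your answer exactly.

Set the curves equal: -s^3 + 13*s + 16 = 4, so -s^3 + 13*s + 12 = 0, which factors as -(s - 4)*(s + 1)*(s + 3) = 0. The curves meet at s = -3, -1, 4.
On [-3, -1], w = 4 is on top; that piece has area ∫[-3,-1] (-(-s^3 + 13*s + 12)) ds = 8.
On [-1, 4], w = -s^3 + 13*s + 16 is on top; that piece has area ∫[-1,4] (-s^3 + 13*s + 12) ds = 375/4.
Total enclosed area = 8 + 375/4 = 407/4.

407/4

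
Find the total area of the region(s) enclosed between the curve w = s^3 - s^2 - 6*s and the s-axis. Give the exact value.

The curve meets the s-axis where s^3 - s^2 - 6*s = 0, i.e. s*(s - 3)*(s + 2) = 0, at s = -2, 0, 3.
On [-2, 0] the curve lies above the axis; ∫[-2,0] (s^3 - s^2 - 6*s) ds = 16/3, giving area 16/3.
On [0, 3] the curve lies below the axis; ∫[0,3] (s^3 - s^2 - 6*s) ds = -63/4, giving area 63/4.
Total area = 16/3 + 63/4 = 253/12.

253/12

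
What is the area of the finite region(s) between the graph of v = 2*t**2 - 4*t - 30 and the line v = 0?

512/3

The curve meets the t-axis where 2*t**2 - 4*t - 30 = 0, i.e. 2*(t - 5)*(t + 3) = 0, at t = -3, 5.
On [-3, 5] the curve lies below the axis; ∫[-3,5] (2*t**2 - 4*t - 30) dt = -512/3, giving area 512/3.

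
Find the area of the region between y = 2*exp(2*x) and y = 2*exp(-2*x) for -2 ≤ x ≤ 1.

-4 + exp(-4) + exp(-2) + exp(2) + exp(4)

The difference (2*exp(2*x)) - (2*exp(-2*x)) = 2*exp(2*x) - 2*exp(-2*x) changes sign at x = 0 inside [-2, 1], so split the integral there.
∫[-2,0] (2*exp(2*x) - 2*exp(-2*x)) dx = -exp(4) - exp(-4) + 2; the area of that piece is -2 + exp(-4) + exp(4).
∫[0,1] (2*exp(2*x) - 2*exp(-2*x)) dx = -2 + exp(-2) + exp(2).
Total area = (-2 + exp(-4) + exp(4)) + (-2 + exp(-2) + exp(2)) = -4 + exp(-4) + exp(-2) + exp(2) + exp(4).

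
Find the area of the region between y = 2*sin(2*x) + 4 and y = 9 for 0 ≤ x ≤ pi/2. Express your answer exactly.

-2 + 5*pi/2

On [0, pi/2], (2*sin(2*x) + 4) - (9) = 2*sin(2*x) - 5 is ≤ 0 throughout, so the area is a single integral of |2*sin(2*x) - 5|.
∫[0,pi/2] (2*sin(2*x) - 5) dx = 2 - 5*pi/2; the area of that piece is -2 + 5*pi/2.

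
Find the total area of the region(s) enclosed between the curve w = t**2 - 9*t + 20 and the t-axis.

The curve meets the t-axis where t**2 - 9*t + 20 = 0, i.e. (t - 5)*(t - 4) = 0, at t = 4, 5.
On [4, 5] the curve lies below the axis; ∫[4,5] (t**2 - 9*t + 20) dt = -1/6, giving area 1/6.

1/6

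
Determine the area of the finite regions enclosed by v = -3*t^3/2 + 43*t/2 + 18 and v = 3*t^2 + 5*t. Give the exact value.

937/8

Set the curves equal: -3*t^3/2 + 43*t/2 + 18 = 3*t^2 + 5*t, so -3*t^3/2 - 3*t^2 + 33*t/2 + 18 = 0, which factors as -3*(t - 3)*(t + 1)*(t + 4)/2 = 0. The curves meet at t = -4, -1, 3.
On [-4, -1], v = 3*t^2 + 5*t is on top; that piece has area ∫[-4,-1] (-(-3*t^3/2 - 3*t^2 + 33*t/2 + 18)) dt = 297/8.
On [-1, 3], v = -3*t^3/2 + 43*t/2 + 18 is on top; that piece has area ∫[-1,3] (-3*t^3/2 - 3*t^2 + 33*t/2 + 18) dt = 80.
Total enclosed area = 297/8 + 80 = 937/8.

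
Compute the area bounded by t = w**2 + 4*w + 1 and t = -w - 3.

Both boundary curves give t as a function of w, so integrate with respect to w. Setting them equal: w**2 + 5*w + 4 = 0, i.e. (w + 1)*(w + 4) = 0, so they meet at w = -4, -1.
For w in [-4, -1], t = w**2 + 4*w + 1 is on the left; area = ∫[-4,-1] (-(w**2 + 5*w + 4)) dw = 9/2.

9/2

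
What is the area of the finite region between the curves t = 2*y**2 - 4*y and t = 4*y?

64/3

Both boundary curves give t as a function of y, so integrate with respect to y. Setting them equal: 2*y**2 - 8*y = 0, i.e. 2*y*(y - 4) = 0, so they meet at y = 0, 4.
For y in [0, 4], t = 2*y**2 - 4*y is on the left; area = ∫[0,4] (-(2*y**2 - 8*y)) dy = 64/3.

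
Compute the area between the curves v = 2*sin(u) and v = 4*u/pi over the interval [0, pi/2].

On [0, pi/2], (2*sin(u)) - (4*u/pi) = -4*u/pi + 2*sin(u) is ≥ 0 throughout, so the area is a single integral of |-4*u/pi + 2*sin(u)|.
∫[0,pi/2] (-4*u/pi + 2*sin(u)) du = 2 - pi/2.

2 - pi/2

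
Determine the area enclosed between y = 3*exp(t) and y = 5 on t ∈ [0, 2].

-17 - 10*log(3) + 10*log(5) + 3*exp(2)

The difference (3*exp(t)) - (5) = 3*exp(t) - 5 changes sign at t = log(5/3) inside [0, 2], so split the integral there.
∫[0,log(5/3)] (3*exp(t) - 5) dt = log(243/3125) + 2; the area of that piece is -2 + log(3125/243).
∫[log(5/3),2] (3*exp(t) - 5) dt = -15 - 5*log(3) + 5*log(5) + 3*exp(2).
Total area = (-2 + log(3125/243)) + (-15 - 5*log(3) + 5*log(5) + 3*exp(2)) = -17 - 10*log(3) + 10*log(5) + 3*exp(2).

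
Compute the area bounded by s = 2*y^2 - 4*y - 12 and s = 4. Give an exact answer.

72

Both boundary curves give s as a function of y, so integrate with respect to y. Setting them equal: 2*y^2 - 4*y - 16 = 0, i.e. 2*(y - 4)*(y + 2) = 0, so they meet at y = -2, 4.
For y in [-2, 4], s = 2*y^2 - 4*y - 12 is on the left; area = ∫[-2,4] (-(2*y^2 - 4*y - 16)) dy = 72.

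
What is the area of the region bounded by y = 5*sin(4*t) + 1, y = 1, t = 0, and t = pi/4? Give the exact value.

On [0, pi/4], (5*sin(4*t) + 1) - (1) = 5*sin(4*t) is ≥ 0 throughout, so the area is a single integral of |5*sin(4*t)|.
∫[0,pi/4] (5*sin(4*t)) dt = 5/2.

5/2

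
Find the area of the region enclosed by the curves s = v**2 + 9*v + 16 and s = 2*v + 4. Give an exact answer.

Both boundary curves give s as a function of v, so integrate with respect to v. Setting them equal: v**2 + 7*v + 12 = 0, i.e. (v + 3)*(v + 4) = 0, so they meet at v = -4, -3.
For v in [-4, -3], s = v**2 + 9*v + 16 is on the left; area = ∫[-4,-3] (-(v**2 + 7*v + 12)) dv = 1/6.

1/6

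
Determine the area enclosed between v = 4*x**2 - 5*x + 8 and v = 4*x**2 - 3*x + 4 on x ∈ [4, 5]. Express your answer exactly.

On [4, 5], (4*x**2 - 5*x + 8) - (4*x**2 - 3*x + 4) = -2*x + 4 is ≤ 0 throughout, so the area is a single integral of |-2*x + 4|.
∫[4,5] (-2*x + 4) dx = -5; the area of that piece is 5.

5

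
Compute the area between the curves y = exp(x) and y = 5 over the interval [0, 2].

The difference (exp(x)) - (5) = exp(x) - 5 changes sign at x = log(5) inside [0, 2], so split the integral there.
∫[0,log(5)] (exp(x) - 5) dx = 4 - log(3125); the area of that piece is -4 + log(3125).
∫[log(5),2] (exp(x) - 5) dx = -15 + exp(2) + 5*log(5).
Total area = (-4 + log(3125)) + (-15 + exp(2) + 5*log(5)) = -19 + exp(2) + 10*log(5).

-19 + exp(2) + 10*log(5)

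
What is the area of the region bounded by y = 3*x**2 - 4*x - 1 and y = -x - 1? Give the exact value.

1/2

Set the curves equal: 3*x**2 - 4*x - 1 = -x - 1, so 3*x**2 - 3*x = 0, which factors as 3*x*(x - 1) = 0. The curves meet at x = 0, 1.
On [0, 1], y = -x - 1 is on top; that piece has area ∫[0,1] (-(3*x**2 - 3*x)) dx = 1/2.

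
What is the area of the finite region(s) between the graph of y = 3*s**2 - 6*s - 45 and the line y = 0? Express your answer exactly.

The curve meets the s-axis where 3*s**2 - 6*s - 45 = 0, i.e. 3*(s - 5)*(s + 3) = 0, at s = -3, 5.
On [-3, 5] the curve lies below the axis; ∫[-3,5] (3*s**2 - 6*s - 45) ds = -256, giving area 256.

256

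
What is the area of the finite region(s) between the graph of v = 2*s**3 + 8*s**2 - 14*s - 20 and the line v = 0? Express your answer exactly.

The curve meets the s-axis where 2*s**3 + 8*s**2 - 14*s - 20 = 0, i.e. 2*(s - 2)*(s + 1)*(s + 5) = 0, at s = -5, -1, 2.
On [-5, -1] the curve lies above the axis; ∫[-5,-1] (2*s**3 + 8*s**2 - 14*s - 20) ds = 320/3, giving area 320/3.
On [-1, 2] the curve lies below the axis; ∫[-1,2] (2*s**3 + 8*s**2 - 14*s - 20) ds = -99/2, giving area 99/2.
Total area = 320/3 + 99/2 = 937/6.

937/6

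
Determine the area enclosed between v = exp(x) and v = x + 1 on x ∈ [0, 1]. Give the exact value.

-5/2 + exp(1)

On [0, 1], (exp(x)) - (x + 1) = -x + exp(x) - 1 is ≥ 0 throughout, so the area is a single integral of |-x + exp(x) - 1|.
∫[0,1] (-x + exp(x) - 1) dx = -5/2 + exp(1).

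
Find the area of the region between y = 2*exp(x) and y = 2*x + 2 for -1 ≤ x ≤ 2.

-9 - 2*exp(-1) + 2*exp(2)

On [-1, 2], (2*exp(x)) - (2*x + 2) = -2*x + 2*exp(x) - 2 is ≥ 0 throughout, so the area is a single integral of |-2*x + 2*exp(x) - 2|.
∫[-1,2] (-2*x + 2*exp(x) - 2) dx = -9 - 2*exp(-1) + 2*exp(2).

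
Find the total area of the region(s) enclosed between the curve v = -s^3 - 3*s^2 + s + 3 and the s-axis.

The curve meets the s-axis where -s^3 - 3*s^2 + s + 3 = 0, i.e. -(s - 1)*(s + 1)*(s + 3) = 0, at s = -3, -1, 1.
On [-3, -1] the curve lies below the axis; ∫[-3,-1] (-s^3 - 3*s^2 + s + 3) ds = -4, giving area 4.
On [-1, 1] the curve lies above the axis; ∫[-1,1] (-s^3 - 3*s^2 + s + 3) ds = 4, giving area 4.
Total area = 4 + 4 = 8.

8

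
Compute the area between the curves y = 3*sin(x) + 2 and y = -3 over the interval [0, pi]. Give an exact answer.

6 + 5*pi

On [0, pi], (3*sin(x) + 2) - (-3) = 3*sin(x) + 5 is ≥ 0 throughout, so the area is a single integral of |3*sin(x) + 5|.
∫[0,pi] (3*sin(x) + 5) dx = 6 + 5*pi.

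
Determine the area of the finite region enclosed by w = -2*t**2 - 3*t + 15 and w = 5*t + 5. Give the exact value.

72

Set the curves equal: -2*t**2 - 3*t + 15 = 5*t + 5, so -2*t**2 - 8*t + 10 = 0, which factors as -2*(t - 1)*(t + 5) = 0. The curves meet at t = -5, 1.
On [-5, 1], w = -2*t**2 - 3*t + 15 is on top; that piece has area ∫[-5,1] (-2*t**2 - 8*t + 10) dt = 72.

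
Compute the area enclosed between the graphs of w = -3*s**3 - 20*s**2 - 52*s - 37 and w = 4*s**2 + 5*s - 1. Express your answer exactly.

Set the curves equal: -3*s**3 - 20*s**2 - 52*s - 37 = 4*s**2 + 5*s - 1, so -3*s**3 - 24*s**2 - 57*s - 36 = 0, which factors as -3*(s + 1)*(s + 3)*(s + 4) = 0. The curves meet at s = -4, -3, -1.
On [-4, -3], w = 4*s**2 + 5*s - 1 is on top; that piece has area ∫[-4,-3] (-(-3*s**3 - 24*s**2 - 57*s - 36)) ds = 5/4.
On [-3, -1], w = -3*s**3 - 20*s**2 - 52*s - 37 is on top; that piece has area ∫[-3,-1] (-3*s**3 - 24*s**2 - 57*s - 36) ds = 8.
Total enclosed area = 5/4 + 8 = 37/4.

37/4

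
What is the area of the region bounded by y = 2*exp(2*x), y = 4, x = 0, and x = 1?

-7 + 4*log(2) + exp(2)

The difference (2*exp(2*x)) - (4) = 2*exp(2*x) - 4 changes sign at x = log(2)/2 inside [0, 1], so split the integral there.
∫[0,log(2)/2] (2*exp(2*x) - 4) dx = 1 - log(4); the area of that piece is -1 + log(4).
∫[log(2)/2,1] (2*exp(2*x) - 4) dx = -6 + 2*log(2) + exp(2).
Total area = (-1 + log(4)) + (-6 + 2*log(2) + exp(2)) = -7 + 4*log(2) + exp(2).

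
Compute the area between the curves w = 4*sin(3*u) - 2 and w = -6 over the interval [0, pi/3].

8/3 + 4*pi/3

On [0, pi/3], (4*sin(3*u) - 2) - (-6) = 4*sin(3*u) + 4 is ≥ 0 throughout, so the area is a single integral of |4*sin(3*u) + 4|.
∫[0,pi/3] (4*sin(3*u) + 4) du = 8/3 + 4*pi/3.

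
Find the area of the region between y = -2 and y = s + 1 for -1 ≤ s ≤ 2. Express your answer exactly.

On [-1, 2], (-2) - (s + 1) = -s - 3 is ≤ 0 throughout, so the area is a single integral of |-s - 3|.
∫[-1,2] (-s - 3) ds = -21/2; the area of that piece is 21/2.

21/2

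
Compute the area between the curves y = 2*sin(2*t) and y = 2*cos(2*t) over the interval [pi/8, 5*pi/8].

On [pi/8, 5*pi/8], (2*sin(2*t)) - (2*cos(2*t)) = 2*sin(2*t) - 2*cos(2*t) is ≥ 0 throughout, so the area is a single integral of |2*sin(2*t) - 2*cos(2*t)|.
∫[pi/8,5*pi/8] (2*sin(2*t) - 2*cos(2*t)) dt = 2*sqrt(2).

2*sqrt(2)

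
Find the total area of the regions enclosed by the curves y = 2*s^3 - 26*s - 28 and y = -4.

Set the curves equal: 2*s^3 - 26*s - 28 = -4, so 2*s^3 - 26*s - 24 = 0, which factors as 2*(s - 4)*(s + 1)*(s + 3) = 0. The curves meet at s = -3, -1, 4.
On [-3, -1], y = 2*s^3 - 26*s - 28 is on top; that piece has area ∫[-3,-1] (2*s^3 - 26*s - 24) ds = 16.
On [-1, 4], y = -4 is on top; that piece has area ∫[-1,4] (-(2*s^3 - 26*s - 24)) ds = 375/2.
Total enclosed area = 16 + 375/2 = 407/2.

407/2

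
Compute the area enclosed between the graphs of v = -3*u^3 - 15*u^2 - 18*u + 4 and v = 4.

37/4

Set the curves equal: -3*u^3 - 15*u^2 - 18*u + 4 = 4, so -3*u^3 - 15*u^2 - 18*u = 0, which factors as -3*u*(u + 2)*(u + 3) = 0. The curves meet at u = -3, -2, 0.
On [-3, -2], v = 4 is on top; that piece has area ∫[-3,-2] (-(-3*u^3 - 15*u^2 - 18*u)) du = 5/4.
On [-2, 0], v = -3*u^3 - 15*u^2 - 18*u + 4 is on top; that piece has area ∫[-2,0] (-3*u^3 - 15*u^2 - 18*u) du = 8.
Total enclosed area = 5/4 + 8 = 37/4.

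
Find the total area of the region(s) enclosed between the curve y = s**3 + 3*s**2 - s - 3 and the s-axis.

The curve meets the s-axis where s**3 + 3*s**2 - s - 3 = 0, i.e. (s - 1)*(s + 1)*(s + 3) = 0, at s = -3, -1, 1.
On [-3, -1] the curve lies above the axis; ∫[-3,-1] (s**3 + 3*s**2 - s - 3) ds = 4, giving area 4.
On [-1, 1] the curve lies below the axis; ∫[-1,1] (s**3 + 3*s**2 - s - 3) ds = -4, giving area 4.
Total area = 4 + 4 = 8.

8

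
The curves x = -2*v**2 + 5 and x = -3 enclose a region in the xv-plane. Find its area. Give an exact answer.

64/3

Both boundary curves give x as a function of v, so integrate with respect to v. Setting them equal: -2*v**2 + 8 = 0, i.e. -2*(v - 2)*(v + 2) = 0, so they meet at v = -2, 2.
For v in [-2, 2], x = -2*v**2 + 5 is on the right; area = ∫[-2,2] (-2*v**2 + 8) dv = 64/3.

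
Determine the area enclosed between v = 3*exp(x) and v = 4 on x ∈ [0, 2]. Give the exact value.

The difference (3*exp(x)) - (4) = 3*exp(x) - 4 changes sign at x = log(4/3) inside [0, 2], so split the integral there.
∫[0,log(4/3)] (3*exp(x) - 4) dx = log(81/256) + 1; the area of that piece is -1 + log(256/81).
∫[log(4/3),2] (3*exp(x) - 4) dx = -12 - 4*log(3) + 8*log(2) + 3*exp(2).
Total area = (-1 + log(256/81)) + (-12 - 4*log(3) + 8*log(2) + 3*exp(2)) = -13 - 8*log(3) + 16*log(2) + 3*exp(2).

-13 - 8*log(3) + 16*log(2) + 3*exp(2)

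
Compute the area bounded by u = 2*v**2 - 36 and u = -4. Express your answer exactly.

512/3

Both boundary curves give u as a function of v, so integrate with respect to v. Setting them equal: 2*v**2 - 32 = 0, i.e. 2*(v - 4)*(v + 4) = 0, so they meet at v = -4, 4.
For v in [-4, 4], u = 2*v**2 - 36 is on the left; area = ∫[-4,4] (-(2*v**2 - 32)) dv = 512/3.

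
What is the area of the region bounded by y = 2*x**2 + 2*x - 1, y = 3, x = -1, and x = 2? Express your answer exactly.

31/3

The difference (2*x**2 + 2*x - 1) - (3) = 2*x**2 + 2*x - 4 changes sign at x = 1 inside [-1, 2], so split the integral there.
∫[-1,1] (2*x**2 + 2*x - 4) dx = -20/3; the area of that piece is 20/3.
∫[1,2] (2*x**2 + 2*x - 4) dx = 11/3.
Total area = 20/3 + 11/3 = 31/3.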